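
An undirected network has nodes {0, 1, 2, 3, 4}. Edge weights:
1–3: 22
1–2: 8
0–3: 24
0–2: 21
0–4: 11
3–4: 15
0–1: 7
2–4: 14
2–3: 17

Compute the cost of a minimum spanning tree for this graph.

41

Prim, starting at 0.
Step 1: frontier [0–1 7, 0–4 11, 0–2 21, 0–3 24] → take 0–1 (7); add 1.
Step 2: frontier [0–4 11, 0–2 21, 0–3 24, 1–2 8, 1–3 22] → take 1–2 (8); add 2.
Step 3: frontier [0–4 11, 0–3 24, 1–3 22, 2–4 14, 2–3 17] → take 0–4 (11); add 4.
Step 4: frontier [0–3 24, 1–3 22, 2–3 17, 3–4 15] → take 3–4 (15); add 3.
MST edges: 0–1, 1–2, 0–4, 3–4; total weight 7+8+11+15 = 41.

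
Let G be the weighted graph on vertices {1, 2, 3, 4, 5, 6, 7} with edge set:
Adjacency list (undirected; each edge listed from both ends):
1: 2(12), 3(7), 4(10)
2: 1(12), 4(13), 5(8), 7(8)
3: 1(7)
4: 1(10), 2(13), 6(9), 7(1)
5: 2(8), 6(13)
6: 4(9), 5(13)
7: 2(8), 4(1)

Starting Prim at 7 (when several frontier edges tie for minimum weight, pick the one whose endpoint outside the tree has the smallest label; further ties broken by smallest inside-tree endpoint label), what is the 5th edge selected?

Prim's algorithm from 7:
Step 1: frontier [4 7 1, 2 7 8] → take 4 7 (1); add 4.
Step 2: frontier [4 6 9, 1 4 10, 2 4 13, 2 7 8] → take 2 7 (8); add 2.
Step 3: frontier [2 5 8, 1 2 12, 4 6 9, 1 4 10] → take 2 5 (8); add 5.
Step 4: frontier [1 2 12, 4 6 9, 1 4 10, 5 6 13] → take 4 6 (9); add 6.
Step 5: frontier [1 2 12, 1 4 10] → take 1 4 (10); add 1.
Step 6: frontier [1 3 7] → take 1 3 (7); add 3.
The 5th edge added is 1 4.

1-4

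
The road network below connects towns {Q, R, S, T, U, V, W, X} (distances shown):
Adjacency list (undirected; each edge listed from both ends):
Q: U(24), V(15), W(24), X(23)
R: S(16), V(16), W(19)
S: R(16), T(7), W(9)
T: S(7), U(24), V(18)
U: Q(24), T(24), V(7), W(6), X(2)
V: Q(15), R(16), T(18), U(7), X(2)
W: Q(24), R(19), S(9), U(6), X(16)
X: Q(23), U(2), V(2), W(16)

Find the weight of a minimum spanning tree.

Sort edges by weight, then run Kruskal:
U X (2): add — endpoints in different components.
V X (2): add — endpoints in different components.
U W (6): add — endpoints in different components.
S T (7): add — endpoints in different components.
U V (7): skip — U and V already connected.
S W (9): add — endpoints in different components.
Q V (15): add — endpoints in different components.
R S (16): add — endpoints in different components.
MST edges: U X, V X, U W, S T, S W, Q V, R S; total weight 2+2+6+7+9+15+16 = 57.

57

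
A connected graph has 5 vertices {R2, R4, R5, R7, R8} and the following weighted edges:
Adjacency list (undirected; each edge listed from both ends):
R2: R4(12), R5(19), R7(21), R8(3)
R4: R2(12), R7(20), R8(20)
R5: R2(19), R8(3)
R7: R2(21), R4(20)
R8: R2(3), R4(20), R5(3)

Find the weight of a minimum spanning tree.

Sort edges by weight, then run Kruskal:
R2–R8 (3): add. Components now {R2,R8} {R5} {R7} {R4}
R5–R8 (3): add. Components now {R2,R5,R8} {R7} {R4}
R2–R4 (12): add. Components now {R2,R4,R5,R8} {R7}
R2–R5 (19): skip — R5 and R2 already connected.
R4–R7 (20): add. Components now {R2,R4,R5,R7,R8}
MST edges: R2–R8, R5–R8, R2–R4, R4–R7; total weight 3+3+12+20 = 38.

38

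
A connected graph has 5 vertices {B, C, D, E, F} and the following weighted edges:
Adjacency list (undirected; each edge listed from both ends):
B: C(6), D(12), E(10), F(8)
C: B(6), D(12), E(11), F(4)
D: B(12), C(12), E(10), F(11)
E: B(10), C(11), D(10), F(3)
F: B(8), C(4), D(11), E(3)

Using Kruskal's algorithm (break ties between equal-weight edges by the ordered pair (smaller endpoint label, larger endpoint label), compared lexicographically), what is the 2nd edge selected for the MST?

Sort edges by weight, then run Kruskal:
E–F (3): add. Components now {B} {C} {D} {E,F}
C–F (4): add. Components now {B} {C,E,F} {D}
B–C (6): add. Components now {B,C,E,F} {D}
B–F (8): skip — B and F already connected.
B–E (10): skip — B and E already connected.
D–E (10): add. Components now {B,C,D,E,F}
The 2nd edge added is C–F.

C-F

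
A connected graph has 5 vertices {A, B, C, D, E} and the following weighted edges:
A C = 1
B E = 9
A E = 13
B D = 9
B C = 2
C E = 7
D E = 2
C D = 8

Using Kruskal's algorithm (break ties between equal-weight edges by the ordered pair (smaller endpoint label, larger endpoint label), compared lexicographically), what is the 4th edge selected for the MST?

Kruskal's algorithm — process edges by increasing weight (ties by edge label):
A C (1): add — endpoints in different components.
B C (2): add — endpoints in different components.
D E (2): add — endpoints in different components.
C E (7): add — endpoints in different components.
The 4th edge added is C E.

C-E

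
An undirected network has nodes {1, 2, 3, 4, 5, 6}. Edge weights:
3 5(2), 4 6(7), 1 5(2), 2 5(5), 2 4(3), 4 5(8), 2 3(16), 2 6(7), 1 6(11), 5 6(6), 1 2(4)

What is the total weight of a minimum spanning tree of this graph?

Sort edges by weight, then run Kruskal:
1 5 (2): add — endpoints in different components.
3 5 (2): add — endpoints in different components.
2 4 (3): add — endpoints in different components.
1 2 (4): add — endpoints in different components.
2 5 (5): skip — 2 and 5 already connected.
5 6 (6): add — endpoints in different components.
MST edges: 1 5, 3 5, 2 4, 1 2, 5 6; total weight 2+2+3+4+6 = 17.

17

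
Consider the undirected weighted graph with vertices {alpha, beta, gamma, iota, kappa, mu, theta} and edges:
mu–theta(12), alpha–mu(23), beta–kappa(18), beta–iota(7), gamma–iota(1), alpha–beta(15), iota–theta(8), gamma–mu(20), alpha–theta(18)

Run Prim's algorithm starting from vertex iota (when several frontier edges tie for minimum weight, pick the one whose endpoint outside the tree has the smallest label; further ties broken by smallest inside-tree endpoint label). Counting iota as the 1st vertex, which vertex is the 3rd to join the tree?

Prim's algorithm from iota:
Step 1: frontier [gamma–iota 1, beta–iota 7, iota–theta 8] → take gamma–iota (1); add gamma.
Step 2: frontier [gamma–mu 20, beta–iota 7, iota–theta 8] → take beta–iota (7); add beta.
Step 3: frontier [alpha–beta 15, beta–kappa 18, gamma–mu 20, iota–theta 8] → take iota–theta (8); add theta.
Step 4: frontier [alpha–beta 15, beta–kappa 18, gamma–mu 20, mu–theta 12, alpha–theta 18] → take mu–theta (12); add mu.
Step 5: frontier [alpha–beta 15, beta–kappa 18, alpha–mu 23, alpha–theta 18] → take alpha–beta (15); add alpha.
Step 6: frontier [beta–kappa 18] → take beta–kappa (18); add kappa.
Vertex order: iota, gamma, beta, theta, mu, alpha, kappa. The 3rd vertex is beta.

beta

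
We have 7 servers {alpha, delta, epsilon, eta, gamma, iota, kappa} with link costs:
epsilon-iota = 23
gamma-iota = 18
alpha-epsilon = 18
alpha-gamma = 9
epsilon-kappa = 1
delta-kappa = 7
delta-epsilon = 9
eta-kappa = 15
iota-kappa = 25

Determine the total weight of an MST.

68

Kruskal: consider edges lightest-first.
epsilon-kappa (1): add. Components now {delta} {alpha} {gamma} {epsilon,kappa} {iota} {eta}
delta-kappa (7): add. Components now {delta,epsilon,kappa} {alpha} {gamma} {iota} {eta}
alpha-gamma (9): add. Components now {delta,epsilon,kappa} {alpha,gamma} {iota} {eta}
delta-epsilon (9): skip — delta and epsilon already connected.
eta-kappa (15): add. Components now {delta,epsilon,eta,kappa} {alpha,gamma} {iota}
alpha-epsilon (18): add. Components now {alpha,delta,epsilon,eta,gamma,kappa} {iota}
gamma-iota (18): add. Components now {alpha,delta,epsilon,eta,gamma,iota,kappa}
MST edges: epsilon-kappa, delta-kappa, alpha-gamma, eta-kappa, alpha-epsilon, gamma-iota; total weight 1+7+9+15+18+18 = 68.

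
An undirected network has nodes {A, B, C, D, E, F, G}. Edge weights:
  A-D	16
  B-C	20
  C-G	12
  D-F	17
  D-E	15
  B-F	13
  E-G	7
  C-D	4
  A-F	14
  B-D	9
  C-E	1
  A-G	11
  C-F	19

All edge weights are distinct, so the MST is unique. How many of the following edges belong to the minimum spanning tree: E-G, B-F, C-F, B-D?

3

Sort edges by weight, then run Kruskal:
C-E (1): add. Components now {A} {B} {C,E} {D} {F} {G}
C-D (4): add. Components now {A} {B} {C,D,E} {F} {G}
E-G (7): add. Components now {A} {B} {C,D,E,G} {F}
B-D (9): add. Components now {A} {B,C,D,E,G} {F}
A-G (11): add. Components now {A,B,C,D,E,G} {F}
C-G (12): skip — C and G already connected.
B-F (13): add. Components now {A,B,C,D,E,F,G}
MST edge set: {C-E, C-D, E-G, B-D, A-G, B-F}.
Of the listed edges, {E-G, B-F, B-D} are in the MST → 3.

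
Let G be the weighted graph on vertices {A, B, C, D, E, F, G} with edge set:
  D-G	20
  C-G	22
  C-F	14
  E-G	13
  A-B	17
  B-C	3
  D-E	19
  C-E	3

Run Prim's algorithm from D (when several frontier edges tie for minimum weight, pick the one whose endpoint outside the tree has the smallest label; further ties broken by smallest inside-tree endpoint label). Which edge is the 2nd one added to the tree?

Prim's algorithm from D:
Step 1: frontier [D-E 19, D-G 20] → take D-E (19); add E.
Step 2: frontier [D-G 20, C-E 3, E-G 13] → take C-E (3); add C.
Step 3: frontier [B-C 3, C-F 14, C-G 22, D-G 20, E-G 13] → take B-C (3); add B.
Step 4: frontier [A-B 17, C-F 14, C-G 22, D-G 20, E-G 13] → take E-G (13); add G.
Step 5: frontier [A-B 17, C-F 14] → take C-F (14); add F.
Step 6: frontier [A-B 17] → take A-B (17); add A.
The 2nd edge added is C-E.

C-E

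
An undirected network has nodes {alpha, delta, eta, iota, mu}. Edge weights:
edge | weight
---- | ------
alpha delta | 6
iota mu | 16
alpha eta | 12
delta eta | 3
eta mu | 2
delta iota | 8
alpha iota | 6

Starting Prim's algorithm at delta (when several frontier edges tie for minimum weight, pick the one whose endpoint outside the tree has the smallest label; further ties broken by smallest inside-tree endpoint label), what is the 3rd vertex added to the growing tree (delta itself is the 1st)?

mu

Grow the tree from delta using Prim:
Step 1: cheapest edge leaving the tree is delta eta (3); add eta.
Step 2: cheapest edge leaving the tree is eta mu (2); add mu.
Step 3: cheapest edge leaving the tree is alpha delta (6); add alpha.
Step 4: cheapest edge leaving the tree is alpha iota (6); add iota.
Vertex order: delta, eta, mu, alpha, iota. The 3rd vertex is mu.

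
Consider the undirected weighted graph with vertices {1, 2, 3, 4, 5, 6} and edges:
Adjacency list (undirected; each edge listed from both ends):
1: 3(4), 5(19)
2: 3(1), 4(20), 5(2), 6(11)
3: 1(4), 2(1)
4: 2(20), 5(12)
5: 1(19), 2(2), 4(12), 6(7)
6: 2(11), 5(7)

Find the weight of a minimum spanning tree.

26

Prim's algorithm from 2:
Step 1: frontier [2–3 1, 2–5 2, 2–6 11, 2–4 20] → take 2–3 (1); add 3.
Step 2: frontier [2–5 2, 2–6 11, 2–4 20, 1–3 4] → take 2–5 (2); add 5.
Step 3: frontier [2–6 11, 2–4 20, 1–3 4, 5–6 7, 4–5 12, 1–5 19] → take 1–3 (4); add 1.
Step 4: frontier [2–6 11, 2–4 20, 5–6 7, 4–5 12] → take 5–6 (7); add 6.
Step 5: frontier [2–4 20, 4–5 12] → take 4–5 (12); add 4.
MST edges: 2–3, 2–5, 1–3, 5–6, 4–5; total weight 1+2+4+7+12 = 26.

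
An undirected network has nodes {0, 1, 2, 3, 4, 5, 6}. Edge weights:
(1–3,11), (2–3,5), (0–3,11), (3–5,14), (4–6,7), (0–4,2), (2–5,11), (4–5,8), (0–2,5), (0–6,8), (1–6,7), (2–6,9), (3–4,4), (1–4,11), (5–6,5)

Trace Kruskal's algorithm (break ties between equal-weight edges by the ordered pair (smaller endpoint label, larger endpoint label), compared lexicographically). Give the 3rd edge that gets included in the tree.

0-2

Kruskal's algorithm — process edges by increasing weight (ties by edge label):
0–4 (2): add. Components now {0,4} {1} {2} {3} {5} {6}
3–4 (4): add. Components now {0,3,4} {1} {2} {5} {6}
0–2 (5): add. Components now {0,2,3,4} {1} {5} {6}
2–3 (5): skip — 2 and 3 already connected.
5–6 (5): add. Components now {0,2,3,4} {1} {5,6}
1–6 (7): add. Components now {0,2,3,4} {1,5,6}
4–6 (7): add. Components now {0,1,2,3,4,5,6}
The 3rd edge added is 0–2.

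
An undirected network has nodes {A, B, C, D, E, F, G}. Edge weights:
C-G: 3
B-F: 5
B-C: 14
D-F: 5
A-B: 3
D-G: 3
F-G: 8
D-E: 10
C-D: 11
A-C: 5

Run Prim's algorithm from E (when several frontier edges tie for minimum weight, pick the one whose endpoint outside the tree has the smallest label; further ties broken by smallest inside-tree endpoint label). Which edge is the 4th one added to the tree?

Prim's algorithm from E:
Step 1: frontier [D-E 10] → take D-E (10); add D.
Step 2: frontier [D-G 3, D-F 5, C-D 11] → take D-G (3); add G.
Step 3: frontier [D-F 5, C-D 11, C-G 3, F-G 8] → take C-G (3); add C.
Step 4: frontier [A-C 5, B-C 14, D-F 5, F-G 8] → take A-C (5); add A.
Step 5: frontier [A-B 3, B-C 14, D-F 5, F-G 8] → take A-B (3); add B.
Step 6: frontier [B-F 5, D-F 5, F-G 8] → take B-F (5); add F.
The 4th edge added is A-C.

A-C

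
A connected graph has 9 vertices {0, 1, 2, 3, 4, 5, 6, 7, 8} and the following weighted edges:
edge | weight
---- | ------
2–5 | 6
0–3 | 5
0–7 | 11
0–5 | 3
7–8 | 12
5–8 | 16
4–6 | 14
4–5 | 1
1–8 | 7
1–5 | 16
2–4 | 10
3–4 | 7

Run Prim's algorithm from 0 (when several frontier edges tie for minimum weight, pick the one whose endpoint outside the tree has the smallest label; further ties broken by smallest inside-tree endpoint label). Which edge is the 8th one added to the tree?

Prim, starting at 0.
Step 1: cheapest edge leaving the tree is 0–5 (3); add 5.
Step 2: cheapest edge leaving the tree is 4–5 (1); add 4.
Step 3: cheapest edge leaving the tree is 0–3 (5); add 3.
Step 4: cheapest edge leaving the tree is 2–5 (6); add 2.
Step 5: cheapest edge leaving the tree is 0–7 (11); add 7.
Step 6: cheapest edge leaving the tree is 7–8 (12); add 8.
Step 7: cheapest edge leaving the tree is 1–8 (7); add 1.
Step 8: cheapest edge leaving the tree is 4–6 (14); add 6.
The 8th edge added is 4–6.

4-6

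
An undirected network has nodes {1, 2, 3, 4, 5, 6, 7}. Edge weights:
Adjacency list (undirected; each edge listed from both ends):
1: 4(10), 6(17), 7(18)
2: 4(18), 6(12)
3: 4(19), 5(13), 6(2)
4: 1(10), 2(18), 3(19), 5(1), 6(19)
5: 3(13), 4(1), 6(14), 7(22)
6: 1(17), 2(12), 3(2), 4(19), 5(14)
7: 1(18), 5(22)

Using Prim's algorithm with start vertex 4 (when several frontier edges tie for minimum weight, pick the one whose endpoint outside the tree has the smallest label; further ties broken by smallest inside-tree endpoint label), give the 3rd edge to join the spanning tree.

3-5

Grow the tree from 4 using Prim:
Step 1: frontier [4–5 1, 1–4 10, 2–4 18, 3–4 19, 4–6 19] → take 4–5 (1); add 5.
Step 2: frontier [1–4 10, 2–4 18, 3–4 19, 4–6 19, 3–5 13, 5–6 14, 5–7 22] → take 1–4 (10); add 1.
Step 3: frontier [1–6 17, 1–7 18, 2–4 18, 3–4 19, 4–6 19, 3–5 13, 5–6 14, 5–7 22] → take 3–5 (13); add 3.
Step 4: frontier [1–6 17, 1–7 18, 3–6 2, 2–4 18, 4–6 19, 5–6 14, 5–7 22] → take 3–6 (2); add 6.
Step 5: frontier [1–7 18, 2–4 18, 5–7 22, 2–6 12] → take 2–6 (12); add 2.
Step 6: frontier [1–7 18, 5–7 22] → take 1–7 (18); add 7.
The 3rd edge added is 3–5.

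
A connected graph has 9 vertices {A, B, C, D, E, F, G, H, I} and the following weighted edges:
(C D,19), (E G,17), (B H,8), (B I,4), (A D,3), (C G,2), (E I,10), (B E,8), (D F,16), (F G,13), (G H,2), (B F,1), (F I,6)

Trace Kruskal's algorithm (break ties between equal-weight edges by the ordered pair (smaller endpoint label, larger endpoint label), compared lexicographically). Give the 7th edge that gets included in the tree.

B-H

Sort edges by weight, then run Kruskal:
B F (1): add — endpoints in different components.
C G (2): add — endpoints in different components.
G H (2): add — endpoints in different components.
A D (3): add — endpoints in different components.
B I (4): add — endpoints in different components.
F I (6): skip — F and I already connected.
B E (8): add — endpoints in different components.
B H (8): add — endpoints in different components.
E I (10): skip — E and I already connected.
F G (13): skip — F and G already connected.
D F (16): add — endpoints in different components.
The 7th edge added is B H.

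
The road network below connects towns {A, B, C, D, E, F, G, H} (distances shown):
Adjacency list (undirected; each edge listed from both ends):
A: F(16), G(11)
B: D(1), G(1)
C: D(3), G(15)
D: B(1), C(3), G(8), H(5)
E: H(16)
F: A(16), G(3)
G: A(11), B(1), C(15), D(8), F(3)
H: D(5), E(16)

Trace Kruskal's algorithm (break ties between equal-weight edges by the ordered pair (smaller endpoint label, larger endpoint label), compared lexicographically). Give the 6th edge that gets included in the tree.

A-G

Sort edges by weight, then run Kruskal:
B—D (1): add — endpoints in different components.
B—G (1): add — endpoints in different components.
C—D (3): add — endpoints in different components.
F—G (3): add — endpoints in different components.
D—H (5): add — endpoints in different components.
D—G (8): skip — D and G already connected.
A—G (11): add — endpoints in different components.
C—G (15): skip — C and G already connected.
A—F (16): skip — A and F already connected.
E—H (16): add — endpoints in different components.
The 6th edge added is A—G.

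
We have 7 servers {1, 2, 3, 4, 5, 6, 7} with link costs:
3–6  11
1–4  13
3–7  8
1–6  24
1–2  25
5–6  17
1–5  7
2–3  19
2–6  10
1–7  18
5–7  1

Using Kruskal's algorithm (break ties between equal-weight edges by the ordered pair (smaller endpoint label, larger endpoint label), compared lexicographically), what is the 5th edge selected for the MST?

Sort edges by weight, then run Kruskal:
5–7 (1): add. Components now {1} {2} {3} {4} {5,7} {6}
1–5 (7): add. Components now {1,5,7} {2} {3} {4} {6}
3–7 (8): add. Components now {1,3,5,7} {2} {4} {6}
2–6 (10): add. Components now {1,3,5,7} {2,6} {4}
3–6 (11): add. Components now {1,2,3,5,6,7} {4}
1–4 (13): add. Components now {1,2,3,4,5,6,7}
The 5th edge added is 3–6.

3-6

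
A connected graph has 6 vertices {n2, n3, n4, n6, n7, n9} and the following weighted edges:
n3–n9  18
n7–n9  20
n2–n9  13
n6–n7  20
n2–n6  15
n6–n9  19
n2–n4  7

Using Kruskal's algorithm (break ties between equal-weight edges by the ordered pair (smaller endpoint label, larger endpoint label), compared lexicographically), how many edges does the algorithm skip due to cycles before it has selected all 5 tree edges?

1

Kruskal: consider edges lightest-first.
n2–n4 (7): add — endpoints in different components.
n2–n9 (13): add — endpoints in different components.
n2–n6 (15): add — endpoints in different components.
n3–n9 (18): add — endpoints in different components.
n6–n9 (19): skip — n6 and n9 already connected.
n6–n7 (20): add — endpoints in different components.
Edges rejected before the tree was complete: 1.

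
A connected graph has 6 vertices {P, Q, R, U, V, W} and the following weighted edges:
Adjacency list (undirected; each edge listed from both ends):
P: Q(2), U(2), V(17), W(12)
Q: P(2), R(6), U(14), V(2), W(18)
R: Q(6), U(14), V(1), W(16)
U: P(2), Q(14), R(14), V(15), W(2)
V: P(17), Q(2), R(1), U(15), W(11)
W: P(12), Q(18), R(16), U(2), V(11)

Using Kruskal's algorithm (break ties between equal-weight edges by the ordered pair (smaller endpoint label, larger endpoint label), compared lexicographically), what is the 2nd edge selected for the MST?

Kruskal: consider edges lightest-first.
R—V (1): add. Components now {W} {R,V} {P} {U} {Q}
P—Q (2): add. Components now {W} {R,V} {P,Q} {U}
P—U (2): add. Components now {W} {R,V} {P,Q,U}
Q—V (2): add. Components now {W} {P,Q,R,U,V}
U—W (2): add. Components now {P,Q,R,U,V,W}
The 2nd edge added is P—Q.

P-Q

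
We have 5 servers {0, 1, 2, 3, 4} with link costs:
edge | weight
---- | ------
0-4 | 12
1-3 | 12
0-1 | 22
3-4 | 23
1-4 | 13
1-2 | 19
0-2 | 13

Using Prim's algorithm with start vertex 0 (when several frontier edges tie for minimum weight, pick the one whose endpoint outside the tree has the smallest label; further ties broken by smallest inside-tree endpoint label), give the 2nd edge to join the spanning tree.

Grow the tree from 0 using Prim:
Step 1: frontier [0-4 12, 0-2 13, 0-1 22] → take 0-4 (12); add 4.
Step 2: frontier [0-2 13, 0-1 22, 1-4 13, 3-4 23] → take 1-4 (13); add 1.
Step 3: frontier [0-2 13, 1-3 12, 1-2 19, 3-4 23] → take 1-3 (12); add 3.
Step 4: frontier [0-2 13, 1-2 19] → take 0-2 (13); add 2.
The 2nd edge added is 1-4.

1-4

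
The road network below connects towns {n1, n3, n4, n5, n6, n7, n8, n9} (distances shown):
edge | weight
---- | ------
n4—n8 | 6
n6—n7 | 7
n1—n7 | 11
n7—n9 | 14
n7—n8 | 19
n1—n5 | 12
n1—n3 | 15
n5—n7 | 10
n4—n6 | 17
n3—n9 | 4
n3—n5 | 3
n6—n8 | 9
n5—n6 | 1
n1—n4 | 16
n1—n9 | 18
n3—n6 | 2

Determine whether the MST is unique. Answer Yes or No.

Kruskal: consider edges lightest-first.
n5—n6 (1): add — endpoints in different components.
n3—n6 (2): add — endpoints in different components.
n3—n5 (3): skip — n5 and n3 already connected.
n3—n9 (4): add — endpoints in different components.
n4—n8 (6): add — endpoints in different components.
n6—n7 (7): add — endpoints in different components.
n6—n8 (9): add — endpoints in different components.
n5—n7 (10): skip — n5 and n7 already connected.
n1—n7 (11): add — endpoints in different components.
Every non-tree edge has weight strictly greater than the heaviest edge on the tree path between its endpoints, so the MST is unique.

Yes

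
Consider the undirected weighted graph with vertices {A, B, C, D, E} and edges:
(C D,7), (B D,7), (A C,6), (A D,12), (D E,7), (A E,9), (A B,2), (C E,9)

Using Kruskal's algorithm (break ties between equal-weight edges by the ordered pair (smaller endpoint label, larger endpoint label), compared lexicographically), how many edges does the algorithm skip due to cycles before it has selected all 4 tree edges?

1

Kruskal's algorithm — process edges by increasing weight (ties by edge label):
A B (2): add. Components now {A,B} {C} {D} {E}
A C (6): add. Components now {A,B,C} {D} {E}
B D (7): add. Components now {A,B,C,D} {E}
C D (7): skip — C and D already connected.
D E (7): add. Components now {A,B,C,D,E}
Edges rejected before the tree was complete: 1.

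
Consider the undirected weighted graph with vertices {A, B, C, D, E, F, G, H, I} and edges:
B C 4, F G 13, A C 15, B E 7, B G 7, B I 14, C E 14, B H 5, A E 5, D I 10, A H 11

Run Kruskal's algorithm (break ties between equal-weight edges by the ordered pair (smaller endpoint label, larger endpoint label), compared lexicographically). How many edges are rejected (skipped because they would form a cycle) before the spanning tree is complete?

1

Kruskal's algorithm — process edges by increasing weight (ties by edge label):
B C (4): add — endpoints in different components.
A E (5): add — endpoints in different components.
B H (5): add — endpoints in different components.
B E (7): add — endpoints in different components.
B G (7): add — endpoints in different components.
D I (10): add — endpoints in different components.
A H (11): skip — A and H already connected.
F G (13): add — endpoints in different components.
B I (14): add — endpoints in different components.
Edges rejected before the tree was complete: 1.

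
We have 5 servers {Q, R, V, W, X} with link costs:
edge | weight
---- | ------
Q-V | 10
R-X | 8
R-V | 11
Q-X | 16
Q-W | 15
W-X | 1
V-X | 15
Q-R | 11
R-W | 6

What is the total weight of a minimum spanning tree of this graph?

28

Prim, starting at X.
Step 1: cheapest edge leaving the tree is W-X (1); add W.
Step 2: cheapest edge leaving the tree is R-W (6); add R.
Step 3: cheapest edge leaving the tree is Q-R (11); add Q.
Step 4: cheapest edge leaving the tree is Q-V (10); add V.
MST edges: W-X, R-W, Q-R, Q-V; total weight 1+6+11+10 = 28.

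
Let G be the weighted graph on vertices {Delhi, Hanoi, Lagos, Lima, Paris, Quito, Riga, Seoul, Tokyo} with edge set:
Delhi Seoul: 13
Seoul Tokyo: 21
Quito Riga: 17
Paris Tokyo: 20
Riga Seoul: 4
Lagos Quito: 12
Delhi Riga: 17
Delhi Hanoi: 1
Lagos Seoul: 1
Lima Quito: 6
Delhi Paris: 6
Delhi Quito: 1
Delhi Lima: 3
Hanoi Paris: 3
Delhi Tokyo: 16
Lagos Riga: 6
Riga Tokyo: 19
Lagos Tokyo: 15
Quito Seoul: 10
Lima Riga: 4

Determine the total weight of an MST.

Kruskal's algorithm — process edges by increasing weight (ties by edge label):
Delhi Hanoi (1): add — endpoints in different components.
Delhi Quito (1): add — endpoints in different components.
Lagos Seoul (1): add — endpoints in different components.
Delhi Lima (3): add — endpoints in different components.
Hanoi Paris (3): add — endpoints in different components.
Lima Riga (4): add — endpoints in different components.
Riga Seoul (4): add — endpoints in different components.
Delhi Paris (6): skip — Paris and Delhi already connected.
Lagos Riga (6): skip — Riga and Lagos already connected.
Lima Quito (6): skip — Quito and Lima already connected.
Quito Seoul (10): skip — Quito and Seoul already connected.
Lagos Quito (12): skip — Quito and Lagos already connected.
Delhi Seoul (13): skip — Delhi and Seoul already connected.
Lagos Tokyo (15): add — endpoints in different components.
MST edges: Delhi Hanoi, Delhi Quito, Lagos Seoul, Delhi Lima, Hanoi Paris, Lima Riga, Riga Seoul, Lagos Tokyo; total weight 1+1+1+3+3+4+4+15 = 32.

32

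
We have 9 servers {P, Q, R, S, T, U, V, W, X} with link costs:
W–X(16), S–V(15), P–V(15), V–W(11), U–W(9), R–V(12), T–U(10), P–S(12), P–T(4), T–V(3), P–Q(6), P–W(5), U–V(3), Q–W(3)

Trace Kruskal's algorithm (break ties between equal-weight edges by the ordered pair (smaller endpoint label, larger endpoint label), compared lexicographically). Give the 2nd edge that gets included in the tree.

T-V

Kruskal: consider edges lightest-first.
Q–W (3): add — endpoints in different components.
T–V (3): add — endpoints in different components.
U–V (3): add — endpoints in different components.
P–T (4): add — endpoints in different components.
P–W (5): add — endpoints in different components.
P–Q (6): skip — Q and P already connected.
U–W (9): skip — U and W already connected.
T–U (10): skip — T and U already connected.
V–W (11): skip — W and V already connected.
P–S (12): add — endpoints in different components.
R–V (12): add — endpoints in different components.
P–V (15): skip — P and V already connected.
S–V (15): skip — V and S already connected.
W–X (16): add — endpoints in different components.
The 2nd edge added is T–V.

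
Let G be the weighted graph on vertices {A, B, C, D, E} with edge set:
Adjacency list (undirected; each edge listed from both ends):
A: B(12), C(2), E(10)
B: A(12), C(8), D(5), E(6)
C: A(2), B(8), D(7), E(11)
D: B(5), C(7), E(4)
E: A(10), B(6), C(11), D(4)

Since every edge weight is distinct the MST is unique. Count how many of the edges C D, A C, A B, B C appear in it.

Kruskal's algorithm — process edges by increasing weight (ties by edge label):
A C (2): add. Components now {A,C} {B} {D} {E}
D E (4): add. Components now {A,C} {B} {D,E}
B D (5): add. Components now {A,C} {B,D,E}
B E (6): skip — B and E already connected.
C D (7): add. Components now {A,B,C,D,E}
MST edge set: {A C, D E, B D, C D}.
Of the listed edges, {C D, A C} are in the MST → 2.

2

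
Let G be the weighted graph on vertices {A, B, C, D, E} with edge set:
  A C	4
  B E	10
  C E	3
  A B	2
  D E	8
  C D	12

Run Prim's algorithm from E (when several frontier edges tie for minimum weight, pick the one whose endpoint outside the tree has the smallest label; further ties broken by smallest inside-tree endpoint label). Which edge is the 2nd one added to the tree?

Grow the tree from E using Prim:
Step 1: frontier [C E 3, D E 8, B E 10] → take C E (3); add C.
Step 2: frontier [A C 4, C D 12, D E 8, B E 10] → take A C (4); add A.
Step 3: frontier [A B 2, C D 12, D E 8, B E 10] → take A B (2); add B.
Step 4: frontier [C D 12, D E 8] → take D E (8); add D.
The 2nd edge added is A C.

A-C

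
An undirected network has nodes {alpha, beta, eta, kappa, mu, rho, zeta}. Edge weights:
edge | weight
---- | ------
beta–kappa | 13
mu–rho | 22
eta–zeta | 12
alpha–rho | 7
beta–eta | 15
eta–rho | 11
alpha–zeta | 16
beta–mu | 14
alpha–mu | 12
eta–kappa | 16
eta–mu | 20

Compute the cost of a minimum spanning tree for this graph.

69

Prim, starting at beta.
Step 1: frontier [beta–kappa 13, beta–mu 14, beta–eta 15] → take beta–kappa (13); add kappa.
Step 2: frontier [beta–mu 14, beta–eta 15, eta–kappa 16] → take beta–mu (14); add mu.
Step 3: frontier [beta–eta 15, eta–kappa 16, alpha–mu 12, eta–mu 20, mu–rho 22] → take alpha–mu (12); add alpha.
Step 4: frontier [alpha–rho 7, alpha–zeta 16, beta–eta 15, eta–kappa 16, eta–mu 20, mu–rho 22] → take alpha–rho (7); add rho.
Step 5: frontier [alpha–zeta 16, beta–eta 15, eta–kappa 16, eta–mu 20, eta–rho 11] → take eta–rho (11); add eta.
Step 6: frontier [alpha–zeta 16, eta–zeta 12] → take eta–zeta (12); add zeta.
MST edges: beta–kappa, beta–mu, alpha–mu, alpha–rho, eta–rho, eta–zeta; total weight 13+14+12+7+11+12 = 69.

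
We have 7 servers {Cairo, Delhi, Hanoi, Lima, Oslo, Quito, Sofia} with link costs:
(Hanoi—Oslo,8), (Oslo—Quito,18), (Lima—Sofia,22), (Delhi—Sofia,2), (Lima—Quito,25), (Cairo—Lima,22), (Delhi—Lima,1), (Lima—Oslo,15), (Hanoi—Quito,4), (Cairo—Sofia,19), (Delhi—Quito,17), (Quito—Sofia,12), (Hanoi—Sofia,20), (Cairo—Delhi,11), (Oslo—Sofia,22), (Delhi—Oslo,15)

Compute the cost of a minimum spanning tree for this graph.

Kruskal: consider edges lightest-first.
Delhi—Lima (1): add. Components now {Cairo} {Delhi,Lima} {Oslo} {Sofia} {Quito} {Hanoi}
Delhi—Sofia (2): add. Components now {Cairo} {Delhi,Lima,Sofia} {Oslo} {Quito} {Hanoi}
Hanoi—Quito (4): add. Components now {Cairo} {Delhi,Lima,Sofia} {Oslo} {Hanoi,Quito}
Hanoi—Oslo (8): add. Components now {Cairo} {Delhi,Lima,Sofia} {Hanoi,Oslo,Quito}
Cairo—Delhi (11): add. Components now {Cairo,Delhi,Lima,Sofia} {Hanoi,Oslo,Quito}
Quito—Sofia (12): add. Components now {Cairo,Delhi,Hanoi,Lima,Oslo,Quito,Sofia}
MST edges: Delhi—Lima, Delhi—Sofia, Hanoi—Quito, Hanoi—Oslo, Cairo—Delhi, Quito—Sofia; total weight 1+2+4+8+11+12 = 38.

38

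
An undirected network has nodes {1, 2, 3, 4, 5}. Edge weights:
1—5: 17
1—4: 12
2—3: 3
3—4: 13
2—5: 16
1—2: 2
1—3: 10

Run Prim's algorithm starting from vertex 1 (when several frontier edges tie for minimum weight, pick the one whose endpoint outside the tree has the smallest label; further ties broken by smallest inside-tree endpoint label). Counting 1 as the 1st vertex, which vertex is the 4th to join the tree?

Prim, starting at 1.
Step 1: frontier [1—2 2, 1—3 10, 1—4 12, 1—5 17] → take 1—2 (2); add 2.
Step 2: frontier [1—3 10, 1—4 12, 1—5 17, 2—3 3, 2—5 16] → take 2—3 (3); add 3.
Step 3: frontier [1—4 12, 1—5 17, 2—5 16, 3—4 13] → take 1—4 (12); add 4.
Step 4: frontier [1—5 17, 2—5 16] → take 2—5 (16); add 5.
Vertex order: 1, 2, 3, 4, 5. The 4th vertex is 4.

4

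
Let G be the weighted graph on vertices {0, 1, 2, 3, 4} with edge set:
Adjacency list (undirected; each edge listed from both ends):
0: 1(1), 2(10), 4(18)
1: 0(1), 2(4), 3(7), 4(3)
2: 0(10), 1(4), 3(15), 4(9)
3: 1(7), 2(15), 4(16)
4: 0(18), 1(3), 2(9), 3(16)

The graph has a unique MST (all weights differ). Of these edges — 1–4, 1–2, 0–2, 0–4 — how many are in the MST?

Kruskal's algorithm — process edges by increasing weight (ties by edge label):
0–1 (1): add — endpoints in different components.
1–4 (3): add — endpoints in different components.
1–2 (4): add — endpoints in different components.
1–3 (7): add — endpoints in different components.
MST edge set: {0–1, 1–4, 1–2, 1–3}.
Of the listed edges, {1–4, 1–2} are in the MST → 2.

2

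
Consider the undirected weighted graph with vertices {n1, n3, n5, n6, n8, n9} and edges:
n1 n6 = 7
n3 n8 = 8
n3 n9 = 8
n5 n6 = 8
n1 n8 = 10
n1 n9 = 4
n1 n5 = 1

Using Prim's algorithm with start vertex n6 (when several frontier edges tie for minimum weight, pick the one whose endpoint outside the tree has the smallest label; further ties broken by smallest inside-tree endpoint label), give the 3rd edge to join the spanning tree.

Prim, starting at n6.
Step 1: frontier [n1 n6 7, n5 n6 8] → take n1 n6 (7); add n1.
Step 2: frontier [n1 n5 1, n1 n9 4, n1 n8 10, n5 n6 8] → take n1 n5 (1); add n5.
Step 3: frontier [n1 n9 4, n1 n8 10] → take n1 n9 (4); add n9.
Step 4: frontier [n1 n8 10, n3 n9 8] → take n3 n9 (8); add n3.
Step 5: frontier [n1 n8 10, n3 n8 8] → take n3 n8 (8); add n8.
The 3rd edge added is n1 n9.

n1-n9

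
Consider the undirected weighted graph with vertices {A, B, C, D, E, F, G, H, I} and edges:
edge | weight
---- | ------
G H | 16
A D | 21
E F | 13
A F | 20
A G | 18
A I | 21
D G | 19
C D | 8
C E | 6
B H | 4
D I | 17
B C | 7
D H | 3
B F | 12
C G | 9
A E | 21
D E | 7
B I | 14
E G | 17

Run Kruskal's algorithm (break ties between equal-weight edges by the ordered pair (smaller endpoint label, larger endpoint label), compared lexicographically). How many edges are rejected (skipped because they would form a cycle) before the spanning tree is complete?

Sort edges by weight, then run Kruskal:
D H (3): add — endpoints in different components.
B H (4): add — endpoints in different components.
C E (6): add — endpoints in different components.
B C (7): add — endpoints in different components.
D E (7): skip — D and E already connected.
C D (8): skip — C and D already connected.
C G (9): add — endpoints in different components.
B F (12): add — endpoints in different components.
E F (13): skip — E and F already connected.
B I (14): add — endpoints in different components.
G H (16): skip — G and H already connected.
D I (17): skip — D and I already connected.
E G (17): skip — E and G already connected.
A G (18): add — endpoints in different components.
Edges rejected before the tree was complete: 6.

6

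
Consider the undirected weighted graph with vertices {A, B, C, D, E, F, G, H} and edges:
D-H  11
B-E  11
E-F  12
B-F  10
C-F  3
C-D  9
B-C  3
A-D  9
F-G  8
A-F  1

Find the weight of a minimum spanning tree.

46

Sort edges by weight, then run Kruskal:
A-F (1): add — endpoints in different components.
B-C (3): add — endpoints in different components.
C-F (3): add — endpoints in different components.
F-G (8): add — endpoints in different components.
A-D (9): add — endpoints in different components.
C-D (9): skip — C and D already connected.
B-F (10): skip — B and F already connected.
B-E (11): add — endpoints in different components.
D-H (11): add — endpoints in different components.
MST edges: A-F, B-C, C-F, F-G, A-D, B-E, D-H; total weight 1+3+3+8+9+11+11 = 46.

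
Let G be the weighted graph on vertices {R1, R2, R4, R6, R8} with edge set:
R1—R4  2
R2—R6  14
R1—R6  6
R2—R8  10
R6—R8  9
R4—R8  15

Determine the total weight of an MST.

Kruskal: consider edges lightest-first.
R1—R4 (2): add — endpoints in different components.
R1—R6 (6): add — endpoints in different components.
R6—R8 (9): add — endpoints in different components.
R2—R8 (10): add — endpoints in different components.
MST edges: R1—R4, R1—R6, R6—R8, R2—R8; total weight 2+6+9+10 = 27.

27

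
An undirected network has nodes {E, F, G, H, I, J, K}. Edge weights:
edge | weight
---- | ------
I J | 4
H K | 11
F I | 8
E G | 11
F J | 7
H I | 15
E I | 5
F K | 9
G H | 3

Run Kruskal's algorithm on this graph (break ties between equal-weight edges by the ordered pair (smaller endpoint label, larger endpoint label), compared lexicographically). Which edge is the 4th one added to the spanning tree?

F-J

Sort edges by weight, then run Kruskal:
G H (3): add. Components now {E} {F} {G,H} {I} {J} {K}
I J (4): add. Components now {E} {F} {G,H} {I,J} {K}
E I (5): add. Components now {E,I,J} {F} {G,H} {K}
F J (7): add. Components now {E,F,I,J} {G,H} {K}
F I (8): skip — F and I already connected.
F K (9): add. Components now {E,F,I,J,K} {G,H}
E G (11): add. Components now {E,F,G,H,I,J,K}
The 4th edge added is F J.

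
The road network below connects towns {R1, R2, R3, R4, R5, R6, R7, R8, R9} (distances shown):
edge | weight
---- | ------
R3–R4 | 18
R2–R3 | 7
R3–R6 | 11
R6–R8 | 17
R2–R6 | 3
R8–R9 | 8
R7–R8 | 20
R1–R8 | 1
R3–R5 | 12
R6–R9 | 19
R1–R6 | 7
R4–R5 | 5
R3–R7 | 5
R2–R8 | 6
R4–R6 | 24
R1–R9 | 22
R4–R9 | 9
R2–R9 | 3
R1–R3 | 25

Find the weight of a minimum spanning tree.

Prim, starting at R2.
Step 1: cheapest edge leaving the tree is R2–R6 (3); add R6.
Step 2: cheapest edge leaving the tree is R2–R9 (3); add R9.
Step 3: cheapest edge leaving the tree is R2–R8 (6); add R8.
Step 4: cheapest edge leaving the tree is R1–R8 (1); add R1.
Step 5: cheapest edge leaving the tree is R2–R3 (7); add R3.
Step 6: cheapest edge leaving the tree is R3–R7 (5); add R7.
Step 7: cheapest edge leaving the tree is R4–R9 (9); add R4.
Step 8: cheapest edge leaving the tree is R4–R5 (5); add R5.
MST edges: R2–R6, R2–R9, R2–R8, R1–R8, R2–R3, R3–R7, R4–R9, R4–R5; total weight 3+3+6+1+7+5+9+5 = 39.

39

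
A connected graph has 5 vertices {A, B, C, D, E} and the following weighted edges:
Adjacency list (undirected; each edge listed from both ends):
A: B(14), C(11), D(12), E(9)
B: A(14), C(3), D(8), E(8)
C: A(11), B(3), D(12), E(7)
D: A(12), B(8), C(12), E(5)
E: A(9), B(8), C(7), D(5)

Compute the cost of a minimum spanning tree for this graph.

Kruskal: consider edges lightest-first.
B C (3): add. Components now {A} {B,C} {D} {E}
D E (5): add. Components now {A} {B,C} {D,E}
C E (7): add. Components now {A} {B,C,D,E}
B D (8): skip — B and D already connected.
B E (8): skip — B and E already connected.
A E (9): add. Components now {A,B,C,D,E}
MST edges: B C, D E, C E, A E; total weight 3+5+7+9 = 24.

24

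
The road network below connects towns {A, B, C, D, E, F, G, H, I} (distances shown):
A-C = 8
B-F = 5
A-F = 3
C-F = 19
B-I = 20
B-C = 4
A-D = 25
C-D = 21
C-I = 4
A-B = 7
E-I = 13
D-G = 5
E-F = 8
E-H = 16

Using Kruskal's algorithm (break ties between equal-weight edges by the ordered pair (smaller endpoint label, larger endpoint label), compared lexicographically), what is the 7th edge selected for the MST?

Kruskal's algorithm — process edges by increasing weight (ties by edge label):
A-F (3): add — endpoints in different components.
B-C (4): add — endpoints in different components.
C-I (4): add — endpoints in different components.
B-F (5): add — endpoints in different components.
D-G (5): add — endpoints in different components.
A-B (7): skip — A and B already connected.
A-C (8): skip — A and C already connected.
E-F (8): add — endpoints in different components.
E-I (13): skip — E and I already connected.
E-H (16): add — endpoints in different components.
C-F (19): skip — C and F already connected.
B-I (20): skip — B and I already connected.
C-D (21): add — endpoints in different components.
The 7th edge added is E-H.

E-H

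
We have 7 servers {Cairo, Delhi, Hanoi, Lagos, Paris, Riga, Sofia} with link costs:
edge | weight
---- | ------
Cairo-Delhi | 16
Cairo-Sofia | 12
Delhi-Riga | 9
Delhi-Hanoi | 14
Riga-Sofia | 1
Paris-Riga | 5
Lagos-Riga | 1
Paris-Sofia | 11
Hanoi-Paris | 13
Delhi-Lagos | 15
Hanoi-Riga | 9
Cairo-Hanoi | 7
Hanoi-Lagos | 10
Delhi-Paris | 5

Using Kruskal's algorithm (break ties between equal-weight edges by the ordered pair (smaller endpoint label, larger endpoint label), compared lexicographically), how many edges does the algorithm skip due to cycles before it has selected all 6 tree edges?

1

Kruskal's algorithm — process edges by increasing weight (ties by edge label):
Lagos-Riga (1): add. Components now {Sofia} {Hanoi} {Lagos,Riga} {Cairo} {Delhi} {Paris}
Riga-Sofia (1): add. Components now {Lagos,Riga,Sofia} {Hanoi} {Cairo} {Delhi} {Paris}
Delhi-Paris (5): add. Components now {Lagos,Riga,Sofia} {Hanoi} {Cairo} {Delhi,Paris}
Paris-Riga (5): add. Components now {Delhi,Lagos,Paris,Riga,Sofia} {Hanoi} {Cairo}
Cairo-Hanoi (7): add. Components now {Delhi,Lagos,Paris,Riga,Sofia} {Cairo,Hanoi}
Delhi-Riga (9): skip — Riga and Delhi already connected.
Hanoi-Riga (9): add. Components now {Cairo,Delhi,Hanoi,Lagos,Paris,Riga,Sofia}
Edges rejected before the tree was complete: 1.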